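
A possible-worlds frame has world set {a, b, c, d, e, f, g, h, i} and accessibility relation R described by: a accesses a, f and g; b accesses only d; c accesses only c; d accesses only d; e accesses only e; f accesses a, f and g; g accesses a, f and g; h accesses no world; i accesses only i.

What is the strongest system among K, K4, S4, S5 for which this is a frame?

Transitive (axiom 4): yes — every two-step R-path is closed by a direct edge.
Reflexive (axiom T): no — b is not related to itself.
Euclidean (axiom 5): yes — any two successors of a common world are R-related.
So F validates K, K4; S4 would additionally require R to be reflexive. The strongest is K4.

K4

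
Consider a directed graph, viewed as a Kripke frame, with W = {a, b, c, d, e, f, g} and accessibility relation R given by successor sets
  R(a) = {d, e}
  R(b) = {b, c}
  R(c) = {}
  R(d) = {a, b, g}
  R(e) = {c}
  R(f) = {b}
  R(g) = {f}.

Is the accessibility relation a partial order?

Reflexive: no — a is not related to itself.
Transitive: no — a R d and d R b, but not a R b.
Antisymmetric: no — a R d and d R a with a ≠ d.
So R is not a partial order.

No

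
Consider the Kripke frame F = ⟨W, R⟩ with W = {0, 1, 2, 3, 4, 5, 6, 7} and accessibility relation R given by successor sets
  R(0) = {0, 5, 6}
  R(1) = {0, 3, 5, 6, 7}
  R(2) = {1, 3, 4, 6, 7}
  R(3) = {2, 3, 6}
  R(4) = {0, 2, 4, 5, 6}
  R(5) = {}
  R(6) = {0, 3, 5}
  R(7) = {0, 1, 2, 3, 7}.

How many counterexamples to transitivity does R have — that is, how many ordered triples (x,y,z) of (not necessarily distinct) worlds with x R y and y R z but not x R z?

Enumerating: (0,6,3), (1,3,2), (1,7,1), (1,7,2), (2,1,0), (2,1,5), (2,3,2), (2,4,0), (2,4,2), (2,4,5), (2,6,0), (2,6,5), … and 21 more.
Total: 33.

33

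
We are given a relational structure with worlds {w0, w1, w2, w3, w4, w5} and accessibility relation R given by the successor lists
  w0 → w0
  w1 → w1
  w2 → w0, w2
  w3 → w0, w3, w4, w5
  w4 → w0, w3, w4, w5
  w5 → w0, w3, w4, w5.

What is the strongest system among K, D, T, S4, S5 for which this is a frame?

S4

Serial (axiom D): yes — every world has a successor (e.g. w0 R w0).
Reflexive (axiom T): yes — every world is R-related to itself.
Transitive (axiom 4): yes — every two-step R-path is closed by a direct edge.
Euclidean (axiom 5): no — w3 R w0 and w3 R w4, but not w0 R w4.
So F validates K, D, T, S4; S5 would additionally require R to be Euclidean. The strongest is S4.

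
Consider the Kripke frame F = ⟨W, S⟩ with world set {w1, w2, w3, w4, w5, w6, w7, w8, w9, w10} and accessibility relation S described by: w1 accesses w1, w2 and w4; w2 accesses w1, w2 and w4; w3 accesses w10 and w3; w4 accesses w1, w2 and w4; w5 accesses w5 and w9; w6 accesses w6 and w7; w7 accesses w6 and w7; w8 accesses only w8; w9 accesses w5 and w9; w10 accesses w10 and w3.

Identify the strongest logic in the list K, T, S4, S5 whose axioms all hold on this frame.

S5

Reflexive (axiom T): yes — every world is S-related to itself.
Transitive (axiom 4): yes — every two-step S-path is closed by a direct edge.
Euclidean (axiom 5): yes — any two successors of a common world are S-related.
So F validates K, T, S4, S5. The strongest is S5.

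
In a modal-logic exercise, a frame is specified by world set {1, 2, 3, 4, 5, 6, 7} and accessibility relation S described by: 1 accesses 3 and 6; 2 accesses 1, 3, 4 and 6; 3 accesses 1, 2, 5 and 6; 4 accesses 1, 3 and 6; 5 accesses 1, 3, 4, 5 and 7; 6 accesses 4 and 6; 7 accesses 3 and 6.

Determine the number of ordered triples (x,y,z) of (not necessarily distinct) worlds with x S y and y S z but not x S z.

Enumerating: (1,3,1), (1,3,2), (1,3,5), (1,6,4), (2,3,2), (2,3,5), (3,1,3), (3,2,3), (3,2,4), (3,5,3), (3,5,4), (3,5,7), … and 15 more.
Total: 27.

27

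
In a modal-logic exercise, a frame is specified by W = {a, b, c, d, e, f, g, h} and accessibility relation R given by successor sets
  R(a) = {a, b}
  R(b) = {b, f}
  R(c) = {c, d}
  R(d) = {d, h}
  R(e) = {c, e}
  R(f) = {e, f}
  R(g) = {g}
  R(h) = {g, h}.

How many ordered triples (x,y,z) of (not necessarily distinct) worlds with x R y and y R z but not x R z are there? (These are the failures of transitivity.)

6

Enumerating: (a,b,f), (b,f,e), (c,d,h), (d,h,g), (e,c,d), (f,e,c).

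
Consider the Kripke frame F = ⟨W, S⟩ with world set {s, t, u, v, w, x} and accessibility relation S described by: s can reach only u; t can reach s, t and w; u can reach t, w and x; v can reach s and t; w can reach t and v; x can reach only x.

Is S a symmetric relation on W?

No

Symmetric: no — s S u but not u S s.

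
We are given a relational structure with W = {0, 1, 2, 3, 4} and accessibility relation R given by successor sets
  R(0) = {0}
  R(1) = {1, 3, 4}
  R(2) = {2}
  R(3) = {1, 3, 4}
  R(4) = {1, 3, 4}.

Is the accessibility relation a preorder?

Yes

Reflexive: yes — every world is R-related to itself.
Transitive: yes — every two-step R-path is closed by a direct edge.
So R is a preorder.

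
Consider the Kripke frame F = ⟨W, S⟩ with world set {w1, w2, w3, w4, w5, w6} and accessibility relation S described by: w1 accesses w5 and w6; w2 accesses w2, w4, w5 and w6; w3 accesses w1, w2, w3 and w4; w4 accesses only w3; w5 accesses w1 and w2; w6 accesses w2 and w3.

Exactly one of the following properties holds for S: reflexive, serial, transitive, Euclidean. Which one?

serial

Reflexive: no — w1 is not related to itself.
Serial: yes — every world has a successor (e.g. w1 S w5).
Transitive: no — w1 S w5 and w5 S w2, but not w1 S w2.
Euclidean: no — w1 S w5 and w1 S w6, but not w5 S w6.
Only serial holds.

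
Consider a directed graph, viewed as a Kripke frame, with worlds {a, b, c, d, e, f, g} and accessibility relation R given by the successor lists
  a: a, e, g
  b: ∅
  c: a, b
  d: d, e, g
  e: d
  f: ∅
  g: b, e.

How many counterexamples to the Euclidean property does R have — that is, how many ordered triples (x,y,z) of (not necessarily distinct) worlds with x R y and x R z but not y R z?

Enumerating: (a,e,a), (a,e,e), (a,e,g), (a,g,a), (a,g,g), (c,a,b), (c,b,a), (c,b,b), (d,e,e), (d,e,g), (d,g,d), (d,g,g), (g,b,b), (g,b,e), (g,e,b), (g,e,e).

16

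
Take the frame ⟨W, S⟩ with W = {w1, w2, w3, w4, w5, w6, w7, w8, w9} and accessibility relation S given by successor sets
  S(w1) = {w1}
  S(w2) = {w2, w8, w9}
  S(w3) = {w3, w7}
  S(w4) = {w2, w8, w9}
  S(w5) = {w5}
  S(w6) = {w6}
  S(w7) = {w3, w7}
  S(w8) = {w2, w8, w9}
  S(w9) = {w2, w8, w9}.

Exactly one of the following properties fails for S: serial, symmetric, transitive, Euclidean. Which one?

Serial: yes — every world has a successor (e.g. w1 S w1).
Symmetric: no — w4 S w2 but not w2 S w4.
Transitive: yes — every two-step S-path is closed by a direct edge.
Euclidean: yes — any two successors of a common world are S-related.
Only symmetric fails.

symmetric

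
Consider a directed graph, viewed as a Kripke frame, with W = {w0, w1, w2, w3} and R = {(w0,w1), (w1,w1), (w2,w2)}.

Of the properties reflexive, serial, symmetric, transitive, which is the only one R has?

transitive

Reflexive: no — w0 is not related to itself.
Serial: no — w3 has no R-successor.
Symmetric: no — w0 R w1 but not w1 R w0.
Transitive: yes — every two-step R-path is closed by a direct edge.
Only transitive holds.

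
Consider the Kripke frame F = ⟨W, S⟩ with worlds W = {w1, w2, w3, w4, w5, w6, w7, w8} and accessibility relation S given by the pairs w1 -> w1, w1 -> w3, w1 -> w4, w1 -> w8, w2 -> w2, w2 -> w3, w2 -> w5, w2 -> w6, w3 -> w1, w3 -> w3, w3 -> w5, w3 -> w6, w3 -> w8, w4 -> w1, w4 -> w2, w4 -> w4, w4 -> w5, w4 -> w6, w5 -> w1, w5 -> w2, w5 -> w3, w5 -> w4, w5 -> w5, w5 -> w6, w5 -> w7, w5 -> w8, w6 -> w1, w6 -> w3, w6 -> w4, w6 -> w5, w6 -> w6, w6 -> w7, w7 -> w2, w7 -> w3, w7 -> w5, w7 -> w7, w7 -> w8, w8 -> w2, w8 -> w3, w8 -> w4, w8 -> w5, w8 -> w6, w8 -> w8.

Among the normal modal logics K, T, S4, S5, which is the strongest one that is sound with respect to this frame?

T

Reflexive (axiom T): yes — every world is S-related to itself.
Transitive (axiom 4): no — w1 S w3 and w3 S w5, but not w1 S w5.
Euclidean (axiom 5): no — w1 S w3 and w1 S w4, but not w3 S w4.
So F validates K, T; S4 would additionally require S to be transitive. The strongest is T.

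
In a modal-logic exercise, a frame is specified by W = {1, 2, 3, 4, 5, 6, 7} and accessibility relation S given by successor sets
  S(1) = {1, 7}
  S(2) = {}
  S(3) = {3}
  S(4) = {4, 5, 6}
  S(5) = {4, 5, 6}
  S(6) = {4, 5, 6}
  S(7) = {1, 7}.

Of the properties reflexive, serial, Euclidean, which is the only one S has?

Reflexive: no — 2 is not related to itself.
Serial: no — 2 has no S-successor.
Euclidean: yes — any two successors of a common world are S-related.
Only Euclidean holds.

Euclidean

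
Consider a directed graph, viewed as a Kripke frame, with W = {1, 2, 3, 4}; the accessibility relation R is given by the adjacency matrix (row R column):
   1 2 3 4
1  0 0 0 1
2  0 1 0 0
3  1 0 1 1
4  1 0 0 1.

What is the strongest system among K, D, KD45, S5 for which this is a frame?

D

Serial (axiom D): yes — every world has a successor (e.g. 1 R 4).
Euclidean (axiom 5): no — 3 R 1 and 3 R 1, but not 1 R 1.
Transitive (axiom 4): no — 1 R 4 and 4 R 1, but not 1 R 1.
Reflexive (axiom T): no — 1 is not related to itself.
So F validates K, D; KD45 would additionally require R to be Euclidean and transitive. The strongest is D.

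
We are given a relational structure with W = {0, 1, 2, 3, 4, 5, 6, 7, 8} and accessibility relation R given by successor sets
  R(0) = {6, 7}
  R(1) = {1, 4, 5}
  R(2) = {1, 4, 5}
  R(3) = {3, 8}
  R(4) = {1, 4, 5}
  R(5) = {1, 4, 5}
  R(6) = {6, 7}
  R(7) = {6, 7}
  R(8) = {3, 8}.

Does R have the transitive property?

Yes

Transitive: yes — every two-step R-path is closed by a direct edge.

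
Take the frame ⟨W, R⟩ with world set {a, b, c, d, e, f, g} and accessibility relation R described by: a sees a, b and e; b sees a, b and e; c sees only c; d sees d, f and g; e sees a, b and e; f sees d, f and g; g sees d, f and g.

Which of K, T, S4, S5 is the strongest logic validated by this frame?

S5

Reflexive (axiom T): yes — every world is R-related to itself.
Transitive (axiom 4): yes — every two-step R-path is closed by a direct edge.
Euclidean (axiom 5): yes — any two successors of a common world are R-related.
So F validates K, T, S4, S5. The strongest is S5.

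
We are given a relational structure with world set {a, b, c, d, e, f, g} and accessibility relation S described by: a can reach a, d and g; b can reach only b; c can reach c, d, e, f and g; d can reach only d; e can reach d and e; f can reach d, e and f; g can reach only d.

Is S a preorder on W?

Reflexive: no — g is not related to itself.
Transitive: yes — every two-step S-path is closed by a direct edge.
So S is not a preorder.

No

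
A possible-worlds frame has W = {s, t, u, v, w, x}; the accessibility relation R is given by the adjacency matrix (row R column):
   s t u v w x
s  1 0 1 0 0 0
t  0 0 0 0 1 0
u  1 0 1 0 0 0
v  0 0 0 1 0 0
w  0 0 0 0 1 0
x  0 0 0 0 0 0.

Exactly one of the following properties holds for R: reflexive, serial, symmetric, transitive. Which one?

Reflexive: no — t is not related to itself.
Serial: no — x has no R-successor.
Symmetric: no — t R w but not w R t.
Transitive: yes — every two-step R-path is closed by a direct edge.
Only transitive holds.

transitive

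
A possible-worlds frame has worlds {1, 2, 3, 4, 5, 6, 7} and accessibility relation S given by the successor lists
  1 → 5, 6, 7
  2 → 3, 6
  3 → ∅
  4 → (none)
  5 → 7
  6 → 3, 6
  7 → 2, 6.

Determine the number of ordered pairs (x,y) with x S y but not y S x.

Enumerating: (1,5), (1,6), (1,7), (2,3), (2,6), (5,7), (6,3), (7,2), (7,6).

9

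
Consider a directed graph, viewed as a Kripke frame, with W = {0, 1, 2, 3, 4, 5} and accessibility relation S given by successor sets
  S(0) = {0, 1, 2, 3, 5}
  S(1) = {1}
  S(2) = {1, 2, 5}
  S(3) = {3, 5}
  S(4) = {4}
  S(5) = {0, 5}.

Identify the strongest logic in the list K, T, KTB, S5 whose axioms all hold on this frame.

T

Reflexive (axiom T): yes — every world is S-related to itself.
Symmetric (axiom B): no — 0 S 1 but not 1 S 0.
Euclidean (axiom 5): no — 0 S 1 and 0 S 2, but not 1 S 2.
So F validates K, T; KTB would additionally require S to be symmetric. The strongest is T.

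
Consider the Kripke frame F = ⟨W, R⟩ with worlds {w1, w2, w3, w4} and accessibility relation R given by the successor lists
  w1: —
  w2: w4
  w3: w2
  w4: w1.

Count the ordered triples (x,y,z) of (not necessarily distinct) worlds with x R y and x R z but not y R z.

3

Enumerating: (w2,w4,w4), (w3,w2,w2), (w4,w1,w1).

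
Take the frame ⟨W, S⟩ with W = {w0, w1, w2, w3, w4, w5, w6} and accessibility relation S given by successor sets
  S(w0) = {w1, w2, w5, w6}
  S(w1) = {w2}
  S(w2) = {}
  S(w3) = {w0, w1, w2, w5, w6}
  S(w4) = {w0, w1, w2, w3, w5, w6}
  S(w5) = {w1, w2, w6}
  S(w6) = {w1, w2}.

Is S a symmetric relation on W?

No

Symmetric: no — w0 S w1 but not w1 S w0.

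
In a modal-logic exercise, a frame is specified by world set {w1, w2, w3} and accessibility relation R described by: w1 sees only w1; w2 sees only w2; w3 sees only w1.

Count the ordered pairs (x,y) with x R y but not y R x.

Enumerating: (w3,w1).

1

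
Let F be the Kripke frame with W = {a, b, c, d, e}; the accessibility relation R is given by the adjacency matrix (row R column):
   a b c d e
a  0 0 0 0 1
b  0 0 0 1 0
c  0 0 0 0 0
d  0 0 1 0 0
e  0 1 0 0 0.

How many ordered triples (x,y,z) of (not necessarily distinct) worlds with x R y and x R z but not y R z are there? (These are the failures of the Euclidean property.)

4

Enumerating: (a,e,e), (b,d,d), (d,c,c), (e,b,b).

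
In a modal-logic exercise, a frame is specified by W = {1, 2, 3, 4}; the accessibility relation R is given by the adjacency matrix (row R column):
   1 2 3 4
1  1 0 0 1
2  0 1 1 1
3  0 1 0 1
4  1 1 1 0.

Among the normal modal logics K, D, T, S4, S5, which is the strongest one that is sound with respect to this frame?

D

Serial (axiom D): yes — every world has a successor (e.g. 1 R 1).
Reflexive (axiom T): no — 3 is not related to itself.
Transitive (axiom 4): no — 1 R 4 and 4 R 2, but not 1 R 2.
Euclidean (axiom 5): no — 4 R 1 and 4 R 2, but not 1 R 2.
So F validates K, D; T would additionally require R to be reflexive. The strongest is D.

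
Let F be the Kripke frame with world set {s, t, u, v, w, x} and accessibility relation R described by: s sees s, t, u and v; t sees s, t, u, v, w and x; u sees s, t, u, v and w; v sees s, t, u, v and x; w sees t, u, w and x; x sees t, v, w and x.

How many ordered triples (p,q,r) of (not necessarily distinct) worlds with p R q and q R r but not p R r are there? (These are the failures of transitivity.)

Enumerating: (s,t,w), (s,t,x), (s,u,w), (s,v,x), (u,t,x), (u,v,x), (u,w,x), (v,t,w), (v,u,w), (v,x,w), (w,t,s), (w,t,v), … and 8 more.
Total: 20.

20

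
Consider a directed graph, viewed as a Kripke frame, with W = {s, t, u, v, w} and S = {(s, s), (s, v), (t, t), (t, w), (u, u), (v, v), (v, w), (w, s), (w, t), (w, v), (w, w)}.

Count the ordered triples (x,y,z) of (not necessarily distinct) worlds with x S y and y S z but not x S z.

Enumerating: (s,v,w), (t,w,s), (t,w,v), (v,w,s), (v,w,t).

5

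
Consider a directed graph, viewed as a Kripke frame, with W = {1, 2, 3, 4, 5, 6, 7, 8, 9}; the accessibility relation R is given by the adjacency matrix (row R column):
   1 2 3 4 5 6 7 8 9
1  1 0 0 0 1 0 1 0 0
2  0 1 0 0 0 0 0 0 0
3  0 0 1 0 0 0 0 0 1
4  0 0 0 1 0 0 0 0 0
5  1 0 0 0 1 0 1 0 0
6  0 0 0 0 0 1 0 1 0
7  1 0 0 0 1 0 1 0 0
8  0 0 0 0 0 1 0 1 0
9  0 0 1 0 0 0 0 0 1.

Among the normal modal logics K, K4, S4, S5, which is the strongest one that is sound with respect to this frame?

Transitive (axiom 4): yes — every two-step R-path is closed by a direct edge.
Reflexive (axiom T): yes — every world is R-related to itself.
Euclidean (axiom 5): yes — any two successors of a common world are R-related.
So F validates K, K4, S4, S5. The strongest is S5.

S5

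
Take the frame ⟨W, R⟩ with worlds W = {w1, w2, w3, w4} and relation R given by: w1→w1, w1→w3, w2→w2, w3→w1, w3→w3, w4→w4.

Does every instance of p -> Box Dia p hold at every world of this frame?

By correspondence theory, B is valid on a frame iff R is symmetric.
Symmetric: yes — every pair in R has its reverse in R.

Yes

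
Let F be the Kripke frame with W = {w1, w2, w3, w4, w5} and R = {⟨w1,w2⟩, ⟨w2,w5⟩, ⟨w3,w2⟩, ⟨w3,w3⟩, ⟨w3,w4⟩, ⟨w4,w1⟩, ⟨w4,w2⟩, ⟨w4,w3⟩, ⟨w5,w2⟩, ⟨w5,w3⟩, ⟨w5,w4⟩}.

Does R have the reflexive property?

Reflexive: no — w1 is not related to itself.

No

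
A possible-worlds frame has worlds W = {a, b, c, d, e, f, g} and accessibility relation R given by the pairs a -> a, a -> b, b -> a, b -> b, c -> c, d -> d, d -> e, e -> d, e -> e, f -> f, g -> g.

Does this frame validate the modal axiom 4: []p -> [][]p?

Axiom 4 corresponds to the accessibility relation being transitive.
Transitive: yes — every two-step R-path is closed by a direct edge.

Yes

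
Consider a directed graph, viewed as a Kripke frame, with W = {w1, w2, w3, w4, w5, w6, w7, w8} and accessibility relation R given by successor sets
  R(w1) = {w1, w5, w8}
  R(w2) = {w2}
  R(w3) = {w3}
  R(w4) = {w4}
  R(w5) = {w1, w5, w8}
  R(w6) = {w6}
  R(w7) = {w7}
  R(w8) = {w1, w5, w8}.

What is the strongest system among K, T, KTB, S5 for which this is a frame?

S5

Reflexive (axiom T): yes — every world is R-related to itself.
Symmetric (axiom B): yes — every pair in R has its reverse in R.
Euclidean (axiom 5): yes — any two successors of a common world are R-related.
So F validates K, T, KTB, S5. The strongest is S5.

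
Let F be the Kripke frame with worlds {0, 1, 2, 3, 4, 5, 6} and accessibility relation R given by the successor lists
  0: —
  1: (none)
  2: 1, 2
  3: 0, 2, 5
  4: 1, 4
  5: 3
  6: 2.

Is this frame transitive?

Transitive: no — 3 R 2 and 2 R 1, but not 3 R 1.

No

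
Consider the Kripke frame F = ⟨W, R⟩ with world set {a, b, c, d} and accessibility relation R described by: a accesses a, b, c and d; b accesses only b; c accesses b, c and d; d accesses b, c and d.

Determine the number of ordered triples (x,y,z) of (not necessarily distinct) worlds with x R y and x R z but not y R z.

Enumerating: (a,b,a), (a,b,c), (a,b,d), (a,c,a), (a,d,a), (c,b,c), (c,b,d), (d,b,c), (d,b,d).

9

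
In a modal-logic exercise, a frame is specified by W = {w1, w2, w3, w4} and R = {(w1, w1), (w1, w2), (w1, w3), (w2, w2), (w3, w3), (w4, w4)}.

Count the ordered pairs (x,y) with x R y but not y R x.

2

Enumerating: (w1,w2), (w1,w3).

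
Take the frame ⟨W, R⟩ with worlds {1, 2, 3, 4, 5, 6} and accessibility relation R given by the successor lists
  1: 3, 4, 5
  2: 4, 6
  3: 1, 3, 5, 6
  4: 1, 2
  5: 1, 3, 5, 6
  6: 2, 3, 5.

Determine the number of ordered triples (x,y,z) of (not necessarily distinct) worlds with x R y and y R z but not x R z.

26

Enumerating: (1,3,1), (1,3,6), (1,4,1), (1,4,2), (1,5,1), (1,5,6), (2,4,1), (2,4,2), (2,6,2), (2,6,3), (2,6,5), (3,1,4), … and 14 more.
Total: 26.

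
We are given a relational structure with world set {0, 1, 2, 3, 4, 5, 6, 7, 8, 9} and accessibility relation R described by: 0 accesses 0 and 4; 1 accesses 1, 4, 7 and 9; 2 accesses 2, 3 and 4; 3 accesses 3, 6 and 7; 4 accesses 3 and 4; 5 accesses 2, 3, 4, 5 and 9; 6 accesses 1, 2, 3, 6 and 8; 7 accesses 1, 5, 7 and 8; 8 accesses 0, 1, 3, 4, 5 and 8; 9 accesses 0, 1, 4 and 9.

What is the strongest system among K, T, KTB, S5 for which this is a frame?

T

Reflexive (axiom T): yes — every world is R-related to itself.
Symmetric (axiom B): no — 0 R 4 but not 4 R 0.
Euclidean (axiom 5): no — 1 R 4 and 1 R 7, but not 4 R 7.
So F validates K, T; KTB would additionally require R to be symmetric. The strongest is T.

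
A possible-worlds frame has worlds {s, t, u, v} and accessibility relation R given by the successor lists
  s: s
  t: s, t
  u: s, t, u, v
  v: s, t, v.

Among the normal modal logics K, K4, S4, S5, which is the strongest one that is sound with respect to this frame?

S4

Transitive (axiom 4): yes — every two-step R-path is closed by a direct edge.
Reflexive (axiom T): yes — every world is R-related to itself.
Euclidean (axiom 5): no — u R s and u R t, but not s R t.
So F validates K, K4, S4; S5 would additionally require R to be Euclidean. The strongest is S4.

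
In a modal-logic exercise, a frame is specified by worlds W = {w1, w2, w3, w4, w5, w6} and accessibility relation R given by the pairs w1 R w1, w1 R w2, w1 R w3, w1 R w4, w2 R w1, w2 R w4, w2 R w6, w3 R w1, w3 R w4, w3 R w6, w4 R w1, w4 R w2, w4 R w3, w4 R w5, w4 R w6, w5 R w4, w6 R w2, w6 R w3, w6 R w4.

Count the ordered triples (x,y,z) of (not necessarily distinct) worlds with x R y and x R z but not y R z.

35

Enumerating: (w1,w2,w2), (w1,w2,w3), (w1,w3,w2), (w1,w3,w3), (w1,w4,w4), (w2,w1,w6), (w2,w4,w4), (w2,w6,w1), (w2,w6,w6), (w3,w1,w6), (w3,w4,w4), (w3,w6,w1), … and 23 more.
Total: 35.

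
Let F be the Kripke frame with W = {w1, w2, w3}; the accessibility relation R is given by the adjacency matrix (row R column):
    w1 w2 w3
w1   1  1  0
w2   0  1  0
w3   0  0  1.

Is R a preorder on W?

Reflexive: yes — every world is R-related to itself.
Transitive: yes — every two-step R-path is closed by a direct edge.
So R is a preorder.

Yes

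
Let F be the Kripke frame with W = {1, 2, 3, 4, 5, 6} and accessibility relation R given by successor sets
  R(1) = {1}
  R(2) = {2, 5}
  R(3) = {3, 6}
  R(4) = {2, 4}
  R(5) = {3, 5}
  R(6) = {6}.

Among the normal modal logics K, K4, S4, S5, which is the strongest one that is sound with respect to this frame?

K

Transitive (axiom 4): no — 2 R 5 and 5 R 3, but not 2 R 3.
Reflexive (axiom T): yes — every world is R-related to itself.
Euclidean (axiom 5): no — 2 R 5 and 2 R 2, but not 5 R 2.
So F validates K; K4 would additionally require R to be transitive. The strongest is K.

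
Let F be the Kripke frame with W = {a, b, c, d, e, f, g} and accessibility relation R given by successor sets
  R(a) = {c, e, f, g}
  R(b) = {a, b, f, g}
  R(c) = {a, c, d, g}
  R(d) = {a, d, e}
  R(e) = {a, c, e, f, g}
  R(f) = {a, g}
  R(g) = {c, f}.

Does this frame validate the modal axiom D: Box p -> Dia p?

Axiom D corresponds to the accessibility relation being serial.
Serial: yes — every world has a successor (e.g. a R c).

Yes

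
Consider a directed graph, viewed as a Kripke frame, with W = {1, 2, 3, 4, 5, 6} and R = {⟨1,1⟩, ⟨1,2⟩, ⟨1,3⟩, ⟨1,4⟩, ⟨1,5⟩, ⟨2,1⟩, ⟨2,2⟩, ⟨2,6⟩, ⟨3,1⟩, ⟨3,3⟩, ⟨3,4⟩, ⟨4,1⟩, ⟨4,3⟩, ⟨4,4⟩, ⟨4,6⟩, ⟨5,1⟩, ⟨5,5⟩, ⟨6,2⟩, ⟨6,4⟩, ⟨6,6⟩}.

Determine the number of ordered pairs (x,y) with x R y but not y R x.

0

R is symmetric; there are no such tuples.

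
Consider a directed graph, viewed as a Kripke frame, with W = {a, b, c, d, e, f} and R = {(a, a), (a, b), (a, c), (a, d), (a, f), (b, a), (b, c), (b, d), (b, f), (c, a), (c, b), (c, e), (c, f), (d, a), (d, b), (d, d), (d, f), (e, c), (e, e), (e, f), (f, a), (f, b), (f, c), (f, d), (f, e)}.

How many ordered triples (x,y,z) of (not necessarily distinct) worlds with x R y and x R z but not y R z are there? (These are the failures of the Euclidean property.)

29

Enumerating: (a,b,b), (a,c,c), (a,c,d), (a,d,c), (a,f,f), (b,c,c), (b,c,d), (b,d,c), (b,f,f), (c,a,e), (c,b,b), (c,b,e), … and 17 more.
Total: 29.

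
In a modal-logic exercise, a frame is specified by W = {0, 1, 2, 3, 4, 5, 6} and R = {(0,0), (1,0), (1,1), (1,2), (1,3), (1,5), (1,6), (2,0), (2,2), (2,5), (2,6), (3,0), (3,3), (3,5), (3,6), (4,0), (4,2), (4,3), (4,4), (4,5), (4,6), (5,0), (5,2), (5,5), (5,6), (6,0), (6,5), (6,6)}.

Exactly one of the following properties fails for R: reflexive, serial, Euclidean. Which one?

Reflexive: yes — every world is R-related to itself.
Serial: yes — every world has a successor (e.g. 0 R 0).
Euclidean: no — 1 R 0 and 1 R 2, but not 0 R 2.
Only Euclidean fails.

Euclidean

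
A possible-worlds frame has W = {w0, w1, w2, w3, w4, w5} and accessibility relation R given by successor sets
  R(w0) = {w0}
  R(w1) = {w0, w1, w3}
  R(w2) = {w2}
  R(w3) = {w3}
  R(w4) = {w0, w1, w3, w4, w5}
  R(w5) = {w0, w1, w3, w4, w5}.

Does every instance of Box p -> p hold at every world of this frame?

Yes

Axiom T corresponds to the accessibility relation being reflexive.
Reflexive: yes — every world is R-related to itself.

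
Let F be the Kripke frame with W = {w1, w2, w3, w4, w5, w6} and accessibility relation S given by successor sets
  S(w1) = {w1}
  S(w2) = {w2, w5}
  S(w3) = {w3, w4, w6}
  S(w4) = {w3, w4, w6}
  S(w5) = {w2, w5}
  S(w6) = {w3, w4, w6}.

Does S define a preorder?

Yes

Reflexive: yes — every world is S-related to itself.
Transitive: yes — every two-step S-path is closed by a direct edge.
So S is a preorder.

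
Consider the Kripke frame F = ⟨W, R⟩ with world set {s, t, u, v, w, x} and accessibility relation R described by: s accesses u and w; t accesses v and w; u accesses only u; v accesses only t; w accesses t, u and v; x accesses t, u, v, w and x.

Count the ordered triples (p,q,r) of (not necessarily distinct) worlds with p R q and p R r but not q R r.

Enumerating: (s,u,w), (s,w,w), (t,v,v), (t,v,w), (t,w,w), (v,t,t), (w,t,t), (w,t,u), (w,u,t), (w,u,v), (w,v,u), (w,v,v), … and 13 more.
Total: 25.

25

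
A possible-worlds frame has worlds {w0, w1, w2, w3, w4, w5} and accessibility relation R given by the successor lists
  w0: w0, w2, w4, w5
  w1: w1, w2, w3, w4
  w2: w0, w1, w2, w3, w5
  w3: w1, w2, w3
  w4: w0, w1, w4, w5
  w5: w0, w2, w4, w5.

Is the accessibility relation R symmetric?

Symmetric: yes — every pair in R has its reverse in R.

Yes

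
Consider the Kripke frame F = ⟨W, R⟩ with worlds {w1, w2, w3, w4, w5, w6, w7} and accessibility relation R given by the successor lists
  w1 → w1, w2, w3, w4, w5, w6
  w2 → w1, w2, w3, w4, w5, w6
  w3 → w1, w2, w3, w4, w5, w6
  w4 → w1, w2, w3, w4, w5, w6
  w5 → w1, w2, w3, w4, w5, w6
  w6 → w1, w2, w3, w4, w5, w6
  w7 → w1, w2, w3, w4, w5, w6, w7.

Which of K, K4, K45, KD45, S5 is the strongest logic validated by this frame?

K4

Transitive (axiom 4): yes — every two-step R-path is closed by a direct edge.
Euclidean (axiom 5): no — w7 R w1 and w7 R w7, but not w1 R w7.
Serial (axiom D): yes — every world has a successor (e.g. w1 R w1).
Reflexive (axiom T): yes — every world is R-related to itself.
So F validates K, K4; K45 would additionally require R to be Euclidean. The strongest is K4.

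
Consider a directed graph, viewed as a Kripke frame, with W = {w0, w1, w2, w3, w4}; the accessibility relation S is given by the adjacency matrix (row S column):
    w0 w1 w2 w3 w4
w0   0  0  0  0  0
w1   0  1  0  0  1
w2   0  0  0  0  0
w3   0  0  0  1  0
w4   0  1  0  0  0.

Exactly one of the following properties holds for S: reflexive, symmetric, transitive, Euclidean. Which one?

symmetric

Reflexive: no — w0 is not related to itself.
Symmetric: yes — every pair in S has its reverse in S.
Transitive: no — w4 S w1 and w1 S w4, but not w4 S w4.
Euclidean: no — w1 S w4 and w1 S w4, but not w4 S w4.
Only symmetric holds.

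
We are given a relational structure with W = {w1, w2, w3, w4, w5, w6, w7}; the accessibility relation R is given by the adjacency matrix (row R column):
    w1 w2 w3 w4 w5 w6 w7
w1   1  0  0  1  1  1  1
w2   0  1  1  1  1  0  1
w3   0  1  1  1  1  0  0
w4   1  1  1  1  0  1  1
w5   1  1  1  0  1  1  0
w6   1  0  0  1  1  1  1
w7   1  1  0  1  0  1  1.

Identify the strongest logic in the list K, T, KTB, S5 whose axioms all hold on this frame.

KTB

Reflexive (axiom T): yes — every world is R-related to itself.
Symmetric (axiom B): yes — every pair in R has its reverse in R.
Euclidean (axiom 5): no — w1 R w4 and w1 R w5, but not w4 R w5.
So F validates K, T, KTB; S5 would additionally require R to be Euclidean. The strongest is KTB.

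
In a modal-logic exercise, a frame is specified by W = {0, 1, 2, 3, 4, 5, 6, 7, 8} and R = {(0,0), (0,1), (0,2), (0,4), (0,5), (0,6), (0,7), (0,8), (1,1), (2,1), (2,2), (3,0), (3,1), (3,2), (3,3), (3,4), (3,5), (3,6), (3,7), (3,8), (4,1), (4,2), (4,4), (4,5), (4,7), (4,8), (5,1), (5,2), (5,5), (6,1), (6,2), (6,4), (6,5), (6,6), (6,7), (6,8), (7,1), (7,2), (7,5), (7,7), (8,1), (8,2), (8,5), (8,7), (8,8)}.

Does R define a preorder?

Reflexive: yes — every world is R-related to itself.
Transitive: yes — every two-step R-path is closed by a direct edge.
So R is a preorder.

Yes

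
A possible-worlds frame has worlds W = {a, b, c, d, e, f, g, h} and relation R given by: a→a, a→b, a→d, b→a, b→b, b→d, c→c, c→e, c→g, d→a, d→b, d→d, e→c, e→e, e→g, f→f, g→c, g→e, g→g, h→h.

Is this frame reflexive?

Reflexive: yes — every world is R-related to itself.

Yes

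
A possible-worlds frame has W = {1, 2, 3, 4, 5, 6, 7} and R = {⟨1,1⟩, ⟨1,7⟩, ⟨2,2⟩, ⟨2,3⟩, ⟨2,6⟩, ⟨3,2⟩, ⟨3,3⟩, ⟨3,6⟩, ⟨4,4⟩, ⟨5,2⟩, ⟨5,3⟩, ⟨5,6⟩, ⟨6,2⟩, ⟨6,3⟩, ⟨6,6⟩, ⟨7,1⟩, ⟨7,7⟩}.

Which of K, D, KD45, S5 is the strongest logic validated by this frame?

KD45

Serial (axiom D): yes — every world has a successor (e.g. 1 R 1).
Euclidean (axiom 5): yes — any two successors of a common world are R-related.
Transitive (axiom 4): yes — every two-step R-path is closed by a direct edge.
Reflexive (axiom T): no — 5 is not related to itself.
So F validates K, D, KD45; S5 would additionally require R to be reflexive. The strongest is KD45.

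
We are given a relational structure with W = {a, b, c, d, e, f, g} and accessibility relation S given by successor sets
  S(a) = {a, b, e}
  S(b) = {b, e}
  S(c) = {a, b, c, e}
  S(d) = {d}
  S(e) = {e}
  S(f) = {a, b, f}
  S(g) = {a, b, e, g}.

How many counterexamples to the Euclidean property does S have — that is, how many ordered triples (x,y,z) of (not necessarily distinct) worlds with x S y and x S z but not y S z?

19

Enumerating: (a,b,a), (a,e,a), (a,e,b), (b,e,b), (c,a,c), (c,b,a), (c,b,c), (c,e,a), (c,e,b), (c,e,c), (f,a,f), (f,b,a), … and 7 more.
Total: 19.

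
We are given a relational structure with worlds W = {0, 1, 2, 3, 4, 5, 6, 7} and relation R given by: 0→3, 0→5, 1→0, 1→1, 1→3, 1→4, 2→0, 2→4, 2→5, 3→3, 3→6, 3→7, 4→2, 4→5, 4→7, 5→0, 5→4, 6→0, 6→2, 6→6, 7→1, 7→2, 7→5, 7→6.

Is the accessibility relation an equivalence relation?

No

Reflexive: no — 0 is not related to itself.
Symmetric: no — 0 R 3 but not 3 R 0.
Transitive: no — 0 R 3 and 3 R 6, but not 0 R 6.
So R is not an equivalence relation.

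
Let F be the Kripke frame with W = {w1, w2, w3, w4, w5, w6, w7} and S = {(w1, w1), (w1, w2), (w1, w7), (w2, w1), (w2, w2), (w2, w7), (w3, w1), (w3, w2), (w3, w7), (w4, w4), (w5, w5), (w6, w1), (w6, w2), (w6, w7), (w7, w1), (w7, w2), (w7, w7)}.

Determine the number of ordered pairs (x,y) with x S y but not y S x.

6

Enumerating: (w3,w1), (w3,w2), (w3,w7), (w6,w1), (w6,w2), (w6,w7).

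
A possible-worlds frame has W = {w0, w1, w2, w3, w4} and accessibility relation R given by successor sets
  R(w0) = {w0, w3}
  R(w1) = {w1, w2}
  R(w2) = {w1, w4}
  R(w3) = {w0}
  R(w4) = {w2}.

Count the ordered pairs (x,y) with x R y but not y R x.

0

R is symmetric; there are no such tuples.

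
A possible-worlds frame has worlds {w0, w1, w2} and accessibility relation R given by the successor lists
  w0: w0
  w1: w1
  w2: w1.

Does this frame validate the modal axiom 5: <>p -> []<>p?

Axiom 5 corresponds to the accessibility relation being Euclidean.
Euclidean: yes — any two successors of a common world are R-related.

Yes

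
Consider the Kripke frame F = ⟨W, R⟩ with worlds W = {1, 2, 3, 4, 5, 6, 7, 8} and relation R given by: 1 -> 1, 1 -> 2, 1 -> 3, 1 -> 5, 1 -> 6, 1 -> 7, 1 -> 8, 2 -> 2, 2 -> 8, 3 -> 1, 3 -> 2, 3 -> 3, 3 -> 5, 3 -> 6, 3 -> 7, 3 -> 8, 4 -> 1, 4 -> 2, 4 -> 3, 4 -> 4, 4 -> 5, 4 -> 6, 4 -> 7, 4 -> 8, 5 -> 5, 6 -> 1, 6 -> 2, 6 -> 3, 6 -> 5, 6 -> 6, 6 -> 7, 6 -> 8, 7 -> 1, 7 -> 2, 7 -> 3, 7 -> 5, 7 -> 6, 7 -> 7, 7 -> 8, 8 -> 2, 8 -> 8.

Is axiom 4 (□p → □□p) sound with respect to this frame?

The schema 4 characterises exactly the transitive frames.
Transitive: yes — every two-step R-path is closed by a direct edge.

Yes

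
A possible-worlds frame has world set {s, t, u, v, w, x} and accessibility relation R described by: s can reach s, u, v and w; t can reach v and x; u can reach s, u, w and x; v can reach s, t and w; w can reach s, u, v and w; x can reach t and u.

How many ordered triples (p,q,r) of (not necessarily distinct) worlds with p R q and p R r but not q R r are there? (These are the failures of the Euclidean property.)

Enumerating: (s,u,v), (s,v,u), (s,v,v), (t,v,v), (t,v,x), (t,x,v), (t,x,x), (u,s,x), (u,w,x), (u,x,s), (u,x,w), (u,x,x), … and 11 more.
Total: 23.

23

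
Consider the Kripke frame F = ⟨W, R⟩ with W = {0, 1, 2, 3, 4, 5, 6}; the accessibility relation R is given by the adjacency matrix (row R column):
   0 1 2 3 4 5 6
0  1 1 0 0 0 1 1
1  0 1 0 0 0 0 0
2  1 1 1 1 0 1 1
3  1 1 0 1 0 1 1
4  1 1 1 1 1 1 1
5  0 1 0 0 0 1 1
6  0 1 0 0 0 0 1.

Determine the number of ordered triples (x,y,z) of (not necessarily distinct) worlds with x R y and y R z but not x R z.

0

R is transitive; there are no such tuples.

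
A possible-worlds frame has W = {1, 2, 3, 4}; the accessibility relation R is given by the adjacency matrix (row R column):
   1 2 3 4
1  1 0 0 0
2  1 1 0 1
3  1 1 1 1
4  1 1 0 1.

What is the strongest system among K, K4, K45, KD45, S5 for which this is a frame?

Transitive (axiom 4): yes — every two-step R-path is closed by a direct edge.
Euclidean (axiom 5): no — 2 R 1 and 2 R 4, but not 1 R 4.
Serial (axiom D): yes — every world has a successor (e.g. 1 R 1).
Reflexive (axiom T): yes — every world is R-related to itself.
So F validates K, K4; K45 would additionally require R to be Euclidean. The strongest is K4.

K4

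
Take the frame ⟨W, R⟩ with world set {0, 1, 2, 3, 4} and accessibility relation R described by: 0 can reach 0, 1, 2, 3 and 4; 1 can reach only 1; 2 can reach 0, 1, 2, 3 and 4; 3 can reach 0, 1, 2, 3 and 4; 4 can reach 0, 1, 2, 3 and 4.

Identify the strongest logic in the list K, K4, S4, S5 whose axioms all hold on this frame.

S4

Transitive (axiom 4): yes — every two-step R-path is closed by a direct edge.
Reflexive (axiom T): yes — every world is R-related to itself.
Euclidean (axiom 5): no — 0 R 1 and 0 R 2, but not 1 R 2.
So F validates K, K4, S4; S5 would additionally require R to be Euclidean. The strongest is S4.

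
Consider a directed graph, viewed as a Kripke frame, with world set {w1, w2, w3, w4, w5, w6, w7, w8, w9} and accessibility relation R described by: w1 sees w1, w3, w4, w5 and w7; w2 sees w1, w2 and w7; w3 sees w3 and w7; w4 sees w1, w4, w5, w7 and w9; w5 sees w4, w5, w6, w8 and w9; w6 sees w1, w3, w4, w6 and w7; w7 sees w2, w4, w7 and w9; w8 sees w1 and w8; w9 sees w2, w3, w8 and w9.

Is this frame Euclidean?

Euclidean: no — w1 R w3 and w1 R w4, but not w3 R w4.

No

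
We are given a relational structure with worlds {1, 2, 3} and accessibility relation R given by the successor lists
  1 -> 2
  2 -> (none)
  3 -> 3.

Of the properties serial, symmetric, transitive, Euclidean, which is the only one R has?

transitive

Serial: no — 2 has no R-successor.
Symmetric: no — 1 R 2 but not 2 R 1.
Transitive: yes — every two-step R-path is closed by a direct edge.
Euclidean: no — 1 R 2 and 1 R 2, but not 2 R 2.
Only transitive holds.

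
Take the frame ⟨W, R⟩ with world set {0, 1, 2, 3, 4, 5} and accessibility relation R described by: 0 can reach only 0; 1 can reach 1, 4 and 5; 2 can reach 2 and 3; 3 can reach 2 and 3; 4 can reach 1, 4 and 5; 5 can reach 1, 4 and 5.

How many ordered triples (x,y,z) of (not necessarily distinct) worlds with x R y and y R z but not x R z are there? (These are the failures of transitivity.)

0

R is transitive; there are no such tuples.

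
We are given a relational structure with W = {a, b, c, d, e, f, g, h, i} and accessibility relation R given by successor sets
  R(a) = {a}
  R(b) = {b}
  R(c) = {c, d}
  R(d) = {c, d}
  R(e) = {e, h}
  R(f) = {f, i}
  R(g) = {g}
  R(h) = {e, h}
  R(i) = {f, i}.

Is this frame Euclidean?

Yes

Euclidean: yes — any two successors of a common world are R-related.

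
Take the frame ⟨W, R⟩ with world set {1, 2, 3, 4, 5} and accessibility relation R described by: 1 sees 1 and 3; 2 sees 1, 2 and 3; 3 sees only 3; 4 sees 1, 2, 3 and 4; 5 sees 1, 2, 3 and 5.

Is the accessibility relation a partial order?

Reflexive: yes — every world is R-related to itself.
Transitive: yes — every two-step R-path is closed by a direct edge.
Antisymmetric: yes — no distinct pair is related both ways.
So R is a partial order.

Yes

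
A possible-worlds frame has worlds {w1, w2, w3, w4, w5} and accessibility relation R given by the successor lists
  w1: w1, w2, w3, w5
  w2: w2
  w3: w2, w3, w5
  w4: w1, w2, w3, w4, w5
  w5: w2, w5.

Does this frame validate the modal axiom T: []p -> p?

Yes

By correspondence theory, T is valid on a frame iff R is reflexive.
Reflexive: yes — every world is R-related to itself.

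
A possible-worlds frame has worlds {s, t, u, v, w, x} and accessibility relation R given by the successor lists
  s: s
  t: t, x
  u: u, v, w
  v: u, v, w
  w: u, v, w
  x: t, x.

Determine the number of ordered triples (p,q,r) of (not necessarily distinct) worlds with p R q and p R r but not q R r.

R is Euclidean; there are no such tuples.

0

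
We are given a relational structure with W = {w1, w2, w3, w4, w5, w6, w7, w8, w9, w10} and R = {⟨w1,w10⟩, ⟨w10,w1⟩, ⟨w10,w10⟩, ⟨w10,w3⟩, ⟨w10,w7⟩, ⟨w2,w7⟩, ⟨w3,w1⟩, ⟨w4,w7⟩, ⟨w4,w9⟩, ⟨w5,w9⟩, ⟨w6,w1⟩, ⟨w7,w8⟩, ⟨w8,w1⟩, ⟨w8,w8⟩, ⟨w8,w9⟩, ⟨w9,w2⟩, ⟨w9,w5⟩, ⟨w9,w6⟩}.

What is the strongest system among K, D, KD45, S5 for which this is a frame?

D

Serial (axiom D): yes — every world has a successor (e.g. w1 R w10).
Euclidean (axiom 5): no — w10 R w1 and w10 R w3, but not w1 R w3.
Transitive (axiom 4): no — w1 R w10 and w10 R w3, but not w1 R w3.
Reflexive (axiom T): no — w1 is not related to itself.
So F validates K, D; KD45 would additionally require R to be Euclidean and transitive. The strongest is D.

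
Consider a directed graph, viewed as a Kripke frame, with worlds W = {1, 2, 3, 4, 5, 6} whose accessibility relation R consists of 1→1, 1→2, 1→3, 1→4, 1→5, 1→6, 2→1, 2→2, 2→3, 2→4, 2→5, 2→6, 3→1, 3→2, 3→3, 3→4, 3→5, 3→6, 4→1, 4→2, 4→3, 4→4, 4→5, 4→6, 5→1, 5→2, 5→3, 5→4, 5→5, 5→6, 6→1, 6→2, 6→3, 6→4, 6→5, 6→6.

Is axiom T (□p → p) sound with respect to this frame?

By correspondence theory, T is valid on a frame iff R is reflexive.
Reflexive: yes — every world is R-related to itself.

Yes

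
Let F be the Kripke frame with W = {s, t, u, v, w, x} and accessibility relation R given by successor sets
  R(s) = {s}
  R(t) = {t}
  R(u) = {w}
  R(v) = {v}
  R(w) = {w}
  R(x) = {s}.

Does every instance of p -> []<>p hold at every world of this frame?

By correspondence theory, B is valid on a frame iff R is symmetric.
Symmetric: no — u R w but not w R u.

No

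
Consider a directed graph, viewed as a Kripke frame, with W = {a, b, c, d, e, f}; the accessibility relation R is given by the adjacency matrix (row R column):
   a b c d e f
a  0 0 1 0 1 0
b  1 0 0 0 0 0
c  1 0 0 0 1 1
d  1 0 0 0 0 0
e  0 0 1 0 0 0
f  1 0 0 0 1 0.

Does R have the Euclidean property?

No

Euclidean: no — c R a and c R f, but not a R f.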